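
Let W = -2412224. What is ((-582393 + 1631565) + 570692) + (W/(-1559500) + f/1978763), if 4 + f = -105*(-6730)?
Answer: 1249678312750459978/771470224625 ≈ 1.6199e+6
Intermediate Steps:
f = 706646 (f = -4 - 105*(-6730) = -4 + 706650 = 706646)
((-582393 + 1631565) + 570692) + (W/(-1559500) + f/1978763) = ((-582393 + 1631565) + 570692) + (-2412224/(-1559500) + 706646/1978763) = (1049172 + 570692) + (-2412224*(-1/1559500) + 706646*(1/1978763)) = 1619864 + (603056/389875 + 706646/1978763) = 1619864 + 1468808508978/771470224625 = 1249678312750459978/771470224625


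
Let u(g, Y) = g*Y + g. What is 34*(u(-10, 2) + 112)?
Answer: 2788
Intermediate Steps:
u(g, Y) = g + Y*g (u(g, Y) = Y*g + g = g + Y*g)
34*(u(-10, 2) + 112) = 34*(-10*(1 + 2) + 112) = 34*(-10*3 + 112) = 34*(-30 + 112) = 34*82 = 2788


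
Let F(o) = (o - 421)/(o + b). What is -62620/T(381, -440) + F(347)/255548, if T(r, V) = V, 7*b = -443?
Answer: 397259968393/2791350804 ≈ 142.32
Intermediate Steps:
b = -443/7 (b = (⅐)*(-443) = -443/7 ≈ -63.286)
F(o) = (-421 + o)/(-443/7 + o) (F(o) = (o - 421)/(o - 443/7) = (-421 + o)/(-443/7 + o))
-62620/T(381, -440) + F(347)/255548 = -62620/(-440) + (7*(-421 + 347)/(-443 + 7*347))/255548 = -62620*(-1/440) + (7*(-74)/(-443 + 2429))*(1/255548) = 3131/22 + (7*(-74)/1986)*(1/255548) = 3131/22 + (7*(1/1986)*(-74))*(1/255548) = 3131/22 - 259/993*1/255548 = 3131/22 - 259/253759164 = 397259968393/2791350804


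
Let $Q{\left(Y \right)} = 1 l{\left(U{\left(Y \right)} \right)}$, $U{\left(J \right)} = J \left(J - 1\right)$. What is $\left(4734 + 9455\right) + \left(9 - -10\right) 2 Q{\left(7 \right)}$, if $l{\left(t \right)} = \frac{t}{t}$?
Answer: $14227$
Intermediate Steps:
$U{\left(J \right)} = J \left(-1 + J\right)$
$l{\left(t \right)} = 1$
$Q{\left(Y \right)} = 1$ ($Q{\left(Y \right)} = 1 \cdot 1 = 1$)
$\left(4734 + 9455\right) + \left(9 - -10\right) 2 Q{\left(7 \right)} = \left(4734 + 9455\right) + \left(9 - -10\right) 2 \cdot 1 = 14189 + \left(9 + 10\right) 2 \cdot 1 = 14189 + 19 \cdot 2 \cdot 1 = 14189 + 38 \cdot 1 = 14189 + 38 = 14227$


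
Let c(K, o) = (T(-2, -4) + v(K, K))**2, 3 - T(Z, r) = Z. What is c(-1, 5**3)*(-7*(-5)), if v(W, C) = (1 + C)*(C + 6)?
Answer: 875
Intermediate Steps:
v(W, C) = (1 + C)*(6 + C)
T(Z, r) = 3 - Z
c(K, o) = (11 + K**2 + 7*K)**2 (c(K, o) = ((3 - 1*(-2)) + (6 + K**2 + 7*K))**2 = ((3 + 2) + (6 + K**2 + 7*K))**2 = (5 + (6 + K**2 + 7*K))**2 = (11 + K**2 + 7*K)**2)
c(-1, 5**3)*(-7*(-5)) = (11 + (-1)**2 + 7*(-1))**2*(-7*(-5)) = (11 + 1 - 7)**2*35 = 5**2*35 = 25*35 = 875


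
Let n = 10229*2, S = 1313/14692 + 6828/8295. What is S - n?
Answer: -831036038603/40623380 ≈ -20457.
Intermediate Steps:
S = 37069437/40623380 (S = 1313*(1/14692) + 6828*(1/8295) = 1313/14692 + 2276/2765 = 37069437/40623380 ≈ 0.91251)
n = 20458
S - n = 37069437/40623380 - 1*20458 = 37069437/40623380 - 20458 = -831036038603/40623380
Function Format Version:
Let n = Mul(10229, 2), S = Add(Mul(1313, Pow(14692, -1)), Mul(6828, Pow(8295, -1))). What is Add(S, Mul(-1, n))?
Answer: Rational(-831036038603, 40623380) ≈ -20457.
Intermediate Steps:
S = Rational(37069437, 40623380) (S = Add(Mul(1313, Rational(1, 14692)), Mul(6828, Rational(1, 8295))) = Add(Rational(1313, 14692), Rational(2276, 2765)) = Rational(37069437, 40623380) ≈ 0.91251)
n = 20458
Add(S, Mul(-1, n)) = Add(Rational(37069437, 40623380), Mul(-1, 20458)) = Add(Rational(37069437, 40623380), -20458) = Rational(-831036038603, 40623380)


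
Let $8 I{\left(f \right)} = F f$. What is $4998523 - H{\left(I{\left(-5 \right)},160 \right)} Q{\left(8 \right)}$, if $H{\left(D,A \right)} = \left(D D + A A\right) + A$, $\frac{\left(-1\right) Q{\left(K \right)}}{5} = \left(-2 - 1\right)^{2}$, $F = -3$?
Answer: $\frac{394104397}{64} \approx 6.1579 \cdot 10^{6}$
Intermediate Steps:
$I{\left(f \right)} = - \frac{3 f}{8}$ ($I{\left(f \right)} = \frac{\left(-3\right) f}{8} = - \frac{3 f}{8}$)
$Q{\left(K \right)} = -45$ ($Q{\left(K \right)} = - 5 \left(-2 - 1\right)^{2} = - 5 \left(-3\right)^{2} = \left(-5\right) 9 = -45$)
$H{\left(D,A \right)} = A + A^{2} + D^{2}$ ($H{\left(D,A \right)} = \left(D^{2} + A^{2}\right) + A = \left(A^{2} + D^{2}\right) + A = A + A^{2} + D^{2}$)
$4998523 - H{\left(I{\left(-5 \right)},160 \right)} Q{\left(8 \right)} = 4998523 - \left(160 + 160^{2} + \left(\left(- \frac{3}{8}\right) \left(-5\right)\right)^{2}\right) \left(-45\right) = 4998523 - \left(160 + 25600 + \left(\frac{15}{8}\right)^{2}\right) \left(-45\right) = 4998523 - \left(160 + 25600 + \frac{225}{64}\right) \left(-45\right) = 4998523 - \frac{1648865}{64} \left(-45\right) = 4998523 - - \frac{74198925}{64} = 4998523 + \frac{74198925}{64} = \frac{394104397}{64}$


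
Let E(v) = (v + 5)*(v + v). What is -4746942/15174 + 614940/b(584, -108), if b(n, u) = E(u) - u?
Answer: -149369654/523503 ≈ -285.33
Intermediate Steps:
E(v) = 2*v*(5 + v) (E(v) = (5 + v)*(2*v) = 2*v*(5 + v))
b(n, u) = -u + 2*u*(5 + u) (b(n, u) = 2*u*(5 + u) - u = -u + 2*u*(5 + u))
-4746942/15174 + 614940/b(584, -108) = -4746942/15174 + 614940/((-108*(9 + 2*(-108)))) = -4746942*1/15174 + 614940/((-108*(9 - 216))) = -263719/843 + 614940/((-108*(-207))) = -263719/843 + 614940/22356 = -263719/843 + 614940*(1/22356) = -263719/843 + 51245/1863 = -149369654/523503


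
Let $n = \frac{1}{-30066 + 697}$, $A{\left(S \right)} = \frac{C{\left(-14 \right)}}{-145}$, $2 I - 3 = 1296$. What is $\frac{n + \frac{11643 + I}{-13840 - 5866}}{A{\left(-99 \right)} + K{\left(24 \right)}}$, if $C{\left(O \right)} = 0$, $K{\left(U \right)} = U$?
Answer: $- \frac{722076277}{27779784672} \approx -0.025993$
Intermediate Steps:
$I = \frac{1299}{2}$ ($I = \frac{3}{2} + \frac{1}{2} \cdot 1296 = \frac{3}{2} + 648 = \frac{1299}{2} \approx 649.5$)
$A{\left(S \right)} = 0$ ($A{\left(S \right)} = \frac{0}{-145} = 0 \left(- \frac{1}{145}\right) = 0$)
$n = - \frac{1}{29369}$ ($n = \frac{1}{-29369} = - \frac{1}{29369} \approx -3.405 \cdot 10^{-5}$)
$\frac{n + \frac{11643 + I}{-13840 - 5866}}{A{\left(-99 \right)} + K{\left(24 \right)}} = \frac{- \frac{1}{29369} + \frac{11643 + \frac{1299}{2}}{-13840 - 5866}}{0 + 24} = \frac{- \frac{1}{29369} + \frac{24585}{2 \left(-19706\right)}}{24} = \left(- \frac{1}{29369} + \frac{24585}{2} \left(- \frac{1}{19706}\right)\right) \frac{1}{24} = \left(- \frac{1}{29369} - \frac{24585}{39412}\right) \frac{1}{24} = \left(- \frac{722076277}{1157491028}\right) \frac{1}{24} = - \frac{722076277}{27779784672}$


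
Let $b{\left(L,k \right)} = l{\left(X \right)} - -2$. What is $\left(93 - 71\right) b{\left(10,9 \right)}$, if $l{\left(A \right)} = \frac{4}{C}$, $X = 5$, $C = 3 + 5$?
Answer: $55$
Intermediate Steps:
$C = 8$
$l{\left(A \right)} = \frac{1}{2}$ ($l{\left(A \right)} = \frac{4}{8} = 4 \cdot \frac{1}{8} = \frac{1}{2}$)
$b{\left(L,k \right)} = \frac{5}{2}$ ($b{\left(L,k \right)} = \frac{1}{2} - -2 = \frac{1}{2} + 2 = \frac{5}{2}$)
$\left(93 - 71\right) b{\left(10,9 \right)} = \left(93 - 71\right) \frac{5}{2} = 22 \cdot \frac{5}{2} = 55$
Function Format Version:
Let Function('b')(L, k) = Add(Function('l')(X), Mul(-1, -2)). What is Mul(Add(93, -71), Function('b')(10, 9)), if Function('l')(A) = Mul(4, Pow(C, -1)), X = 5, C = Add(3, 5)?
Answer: 55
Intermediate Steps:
C = 8
Function('l')(A) = Rational(1, 2) (Function('l')(A) = Mul(4, Pow(8, -1)) = Mul(4, Rational(1, 8)) = Rational(1, 2))
Function('b')(L, k) = Rational(5, 2) (Function('b')(L, k) = Add(Rational(1, 2), Mul(-1, -2)) = Add(Rational(1, 2), 2) = Rational(5, 2))
Mul(Add(93, -71), Function('b')(10, 9)) = Mul(Add(93, -71), Rational(5, 2)) = Mul(22, Rational(5, 2)) = 55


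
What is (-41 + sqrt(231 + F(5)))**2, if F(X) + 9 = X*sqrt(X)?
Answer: (41 - sqrt(222 + 5*sqrt(5)))**2 ≈ 662.02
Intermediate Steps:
F(X) = -9 + X**(3/2) (F(X) = -9 + X*sqrt(X) = -9 + X**(3/2))
(-41 + sqrt(231 + F(5)))**2 = (-41 + sqrt(231 + (-9 + 5**(3/2))))**2 = (-41 + sqrt(231 + (-9 + 5*sqrt(5))))**2 = (-41 + sqrt(222 + 5*sqrt(5)))**2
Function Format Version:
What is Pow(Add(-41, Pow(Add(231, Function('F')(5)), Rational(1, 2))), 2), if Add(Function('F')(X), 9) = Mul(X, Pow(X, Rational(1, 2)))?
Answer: Pow(Add(41, Mul(-1, Pow(Add(222, Mul(5, Pow(5, Rational(1, 2)))), Rational(1, 2)))), 2) ≈ 662.02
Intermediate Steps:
Function('F')(X) = Add(-9, Pow(X, Rational(3, 2))) (Function('F')(X) = Add(-9, Mul(X, Pow(X, Rational(1, 2)))) = Add(-9, Pow(X, Rational(3, 2))))
Pow(Add(-41, Pow(Add(231, Function('F')(5)), Rational(1, 2))), 2) = Pow(Add(-41, Pow(Add(231, Add(-9, Pow(5, Rational(3, 2)))), Rational(1, 2))), 2) = Pow(Add(-41, Pow(Add(231, Add(-9, Mul(5, Pow(5, Rational(1, 2))))), Rational(1, 2))), 2) = Pow(Add(-41, Pow(Add(222, Mul(5, Pow(5, Rational(1, 2)))), Rational(1, 2))), 2)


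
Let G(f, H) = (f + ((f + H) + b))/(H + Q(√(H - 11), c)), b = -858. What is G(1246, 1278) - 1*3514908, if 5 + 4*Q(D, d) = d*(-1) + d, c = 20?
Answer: -17950623508/5107 ≈ -3.5149e+6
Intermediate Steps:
Q(D, d) = -5/4 (Q(D, d) = -5/4 + (d*(-1) + d)/4 = -5/4 + (-d + d)/4 = -5/4 + (¼)*0 = -5/4 + 0 = -5/4)
G(f, H) = (-858 + H + 2*f)/(-5/4 + H) (G(f, H) = (f + ((f + H) - 858))/(H - 5/4) = (f + ((H + f) - 858))/(-5/4 + H) = (f + (-858 + H + f))/(-5/4 + H) = (-858 + H + 2*f)/(-5/4 + H))
G(1246, 1278) - 1*3514908 = 4*(-858 + 1278 + 2*1246)/(-5 + 4*1278) - 1*3514908 = 4*(-858 + 1278 + 2492)/(-5 + 5112) - 3514908 = 4*2912/5107 - 3514908 = 4*(1/5107)*2912 - 3514908 = 11648/5107 - 3514908 = -17950623508/5107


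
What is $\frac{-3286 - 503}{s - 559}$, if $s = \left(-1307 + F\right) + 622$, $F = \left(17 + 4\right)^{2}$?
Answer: $\frac{3789}{803} \approx 4.7186$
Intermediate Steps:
$F = 441$ ($F = 21^{2} = 441$)
$s = -244$ ($s = \left(-1307 + 441\right) + 622 = -866 + 622 = -244$)
$\frac{-3286 - 503}{s - 559} = \frac{-3286 - 503}{-244 - 559} = - \frac{3789}{-803} = \left(-3789\right) \left(- \frac{1}{803}\right) = \frac{3789}{803}$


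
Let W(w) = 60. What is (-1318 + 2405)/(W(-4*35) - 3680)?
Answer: -1087/3620 ≈ -0.30028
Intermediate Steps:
(-1318 + 2405)/(W(-4*35) - 3680) = (-1318 + 2405)/(60 - 3680) = 1087/(-3620) = 1087*(-1/3620) = -1087/3620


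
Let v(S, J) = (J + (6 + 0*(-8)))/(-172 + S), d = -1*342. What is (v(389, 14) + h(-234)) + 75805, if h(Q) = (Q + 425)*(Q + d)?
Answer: -7423767/217 ≈ -34211.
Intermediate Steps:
d = -342
v(S, J) = (6 + J)/(-172 + S) (v(S, J) = (J + (6 + 0))/(-172 + S) = (J + 6)/(-172 + S) = (6 + J)/(-172 + S))
h(Q) = (-342 + Q)*(425 + Q) (h(Q) = (Q + 425)*(Q - 342) = (425 + Q)*(-342 + Q) = (-342 + Q)*(425 + Q))
(v(389, 14) + h(-234)) + 75805 = ((6 + 14)/(-172 + 389) + (-145350 + (-234)² + 83*(-234))) + 75805 = (20/217 + (-145350 + 54756 - 19422)) + 75805 = ((1/217)*20 - 110016) + 75805 = (20/217 - 110016) + 75805 = -23873452/217 + 75805 = -7423767/217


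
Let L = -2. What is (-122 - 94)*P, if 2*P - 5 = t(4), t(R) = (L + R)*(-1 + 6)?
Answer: -1620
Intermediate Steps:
t(R) = -10 + 5*R (t(R) = (-2 + R)*(-1 + 6) = (-2 + R)*5 = -10 + 5*R)
P = 15/2 (P = 5/2 + (-10 + 5*4)/2 = 5/2 + (-10 + 20)/2 = 5/2 + (½)*10 = 5/2 + 5 = 15/2 ≈ 7.5000)
(-122 - 94)*P = (-122 - 94)*(15/2) = -216*15/2 = -1620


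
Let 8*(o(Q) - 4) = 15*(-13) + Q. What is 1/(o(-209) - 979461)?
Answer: -2/1959015 ≈ -1.0209e-6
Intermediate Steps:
o(Q) = -163/8 + Q/8 (o(Q) = 4 + (15*(-13) + Q)/8 = 4 + (-195 + Q)/8 = 4 + (-195/8 + Q/8) = -163/8 + Q/8)
1/(o(-209) - 979461) = 1/((-163/8 + (1/8)*(-209)) - 979461) = 1/((-163/8 - 209/8) - 979461) = 1/(-93/2 - 979461) = 1/(-1959015/2) = -2/1959015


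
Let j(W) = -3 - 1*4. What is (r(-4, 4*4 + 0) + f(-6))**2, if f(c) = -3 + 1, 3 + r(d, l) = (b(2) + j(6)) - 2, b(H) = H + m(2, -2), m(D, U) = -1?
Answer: 169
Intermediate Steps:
j(W) = -7 (j(W) = -3 - 4 = -7)
b(H) = -1 + H (b(H) = H - 1 = -1 + H)
r(d, l) = -11 (r(d, l) = -3 + (((-1 + 2) - 7) - 2) = -3 + ((1 - 7) - 2) = -3 + (-6 - 2) = -3 - 8 = -11)
f(c) = -2
(r(-4, 4*4 + 0) + f(-6))**2 = (-11 - 2)**2 = (-13)**2 = 169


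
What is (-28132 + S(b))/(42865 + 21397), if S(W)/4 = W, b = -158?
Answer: -14382/32131 ≈ -0.44761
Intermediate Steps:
S(W) = 4*W
(-28132 + S(b))/(42865 + 21397) = (-28132 + 4*(-158))/(42865 + 21397) = (-28132 - 632)/64262 = -28764*1/64262 = -14382/32131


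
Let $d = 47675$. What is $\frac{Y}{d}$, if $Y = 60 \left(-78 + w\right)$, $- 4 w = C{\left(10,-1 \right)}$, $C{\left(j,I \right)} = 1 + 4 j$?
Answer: $- \frac{1059}{9535} \approx -0.11106$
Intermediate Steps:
$w = - \frac{41}{4}$ ($w = - \frac{1 + 4 \cdot 10}{4} = - \frac{1 + 40}{4} = \left(- \frac{1}{4}\right) 41 = - \frac{41}{4} \approx -10.25$)
$Y = -5295$ ($Y = 60 \left(-78 - \frac{41}{4}\right) = 60 \left(- \frac{353}{4}\right) = -5295$)
$\frac{Y}{d} = - \frac{5295}{47675} = \left(-5295\right) \frac{1}{47675} = - \frac{1059}{9535}$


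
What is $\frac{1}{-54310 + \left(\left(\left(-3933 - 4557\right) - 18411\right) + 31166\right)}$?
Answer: $- \frac{1}{50045} \approx -1.9982 \cdot 10^{-5}$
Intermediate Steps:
$\frac{1}{-54310 + \left(\left(\left(-3933 - 4557\right) - 18411\right) + 31166\right)} = \frac{1}{-54310 + \left(\left(-8490 - 18411\right) + 31166\right)} = \frac{1}{-54310 + \left(-26901 + 31166\right)} = \frac{1}{-54310 + 4265} = \frac{1}{-50045} = - \frac{1}{50045}$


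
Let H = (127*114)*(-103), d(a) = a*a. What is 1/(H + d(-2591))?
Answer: 1/5222047 ≈ 1.9150e-7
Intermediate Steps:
d(a) = a²
H = -1491234 (H = 14478*(-103) = -1491234)
1/(H + d(-2591)) = 1/(-1491234 + (-2591)²) = 1/(-1491234 + 6713281) = 1/5222047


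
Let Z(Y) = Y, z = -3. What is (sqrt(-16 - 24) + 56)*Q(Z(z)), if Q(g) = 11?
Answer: 616 + 22*I*sqrt(10) ≈ 616.0 + 69.57*I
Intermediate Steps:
(sqrt(-16 - 24) + 56)*Q(Z(z)) = (sqrt(-16 - 24) + 56)*11 = (sqrt(-40) + 56)*11 = (2*I*sqrt(10) + 56)*11 = (56 + 2*I*sqrt(10))*11 = 616 + 22*I*sqrt(10)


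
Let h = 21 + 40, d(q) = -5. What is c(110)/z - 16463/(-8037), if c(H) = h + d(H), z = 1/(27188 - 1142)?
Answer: 11722591775/8037 ≈ 1.4586e+6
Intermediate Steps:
z = 1/26046 ≈ 3.8394e-5
h = 61
c(H) = 56 (c(H) = 61 - 5 = 56)
c(110)/z - 16463/(-8037) = 56/(1/26046) - 16463/(-8037) = 56*26046 - 16463*(-1/8037) = 1458576 + 16463/8037 = 11722591775/8037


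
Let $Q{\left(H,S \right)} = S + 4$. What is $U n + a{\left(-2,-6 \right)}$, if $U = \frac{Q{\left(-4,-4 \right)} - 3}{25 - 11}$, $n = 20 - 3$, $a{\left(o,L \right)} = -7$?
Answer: $- \frac{149}{14} \approx -10.643$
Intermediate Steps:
$Q{\left(H,S \right)} = 4 + S$
$n = 17$ ($n = 20 - 3 = 17$)
$U = - \frac{3}{14}$ ($U = \frac{\left(4 - 4\right) - 3}{25 - 11} = \frac{0 - 3}{14} = \left(-3\right) \frac{1}{14} = - \frac{3}{14} \approx -0.21429$)
$U n + a{\left(-2,-6 \right)} = \left(- \frac{3}{14}\right) 17 - 7 = - \frac{51}{14} - 7 = - \frac{149}{14}$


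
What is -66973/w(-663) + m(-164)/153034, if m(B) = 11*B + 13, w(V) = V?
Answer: 602821097/5968326 ≈ 101.00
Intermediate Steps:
m(B) = 13 + 11*B
-66973/w(-663) + m(-164)/153034 = -66973/(-663) + (13 + 11*(-164))/153034 = -66973*(-1/663) + (13 - 1804)*(1/153034) = 66973/663 - 1791*1/153034 = 66973/663 - 1791/153034 = 602821097/5968326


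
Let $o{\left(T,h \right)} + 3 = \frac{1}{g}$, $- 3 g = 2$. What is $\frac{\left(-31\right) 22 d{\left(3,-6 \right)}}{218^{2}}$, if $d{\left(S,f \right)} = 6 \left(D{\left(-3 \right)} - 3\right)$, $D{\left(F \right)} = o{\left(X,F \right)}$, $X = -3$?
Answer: $\frac{15345}{23762} \approx 0.64578$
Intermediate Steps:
$g = - \frac{2}{3}$ ($g = \left(- \frac{1}{3}\right) 2 = - \frac{2}{3} \approx -0.66667$)
$o{\left(T,h \right)} = - \frac{9}{2}$ ($o{\left(T,h \right)} = -3 + \frac{1}{- \frac{2}{3}} = -3 - \frac{3}{2} = - \frac{9}{2}$)
$D{\left(F \right)} = - \frac{9}{2}$
$d{\left(S,f \right)} = -45$ ($d{\left(S,f \right)} = 6 \left(- \frac{9}{2} - 3\right) = 6 \left(- \frac{15}{2}\right) = -45$)
$\frac{\left(-31\right) 22 d{\left(3,-6 \right)}}{218^{2}} = \frac{\left(-31\right) 22 \left(-45\right)}{218^{2}} = \frac{\left(-682\right) \left(-45\right)}{47524} = 30690 \cdot \frac{1}{47524} = \frac{15345}{23762}$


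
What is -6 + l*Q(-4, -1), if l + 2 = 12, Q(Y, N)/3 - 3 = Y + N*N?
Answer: -6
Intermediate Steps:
Q(Y, N) = 9 + 3*Y + 3*N² (Q(Y, N) = 9 + 3*(Y + N*N) = 9 + 3*(Y + N²) = 9 + (3*Y + 3*N²) = 9 + 3*Y + 3*N²)
l = 10 (l = -2 + 12 = 10)
-6 + l*Q(-4, -1) = -6 + 10*(9 + 3*(-4) + 3*(-1)²) = -6 + 10*(9 - 12 + 3*1) = -6 + 10*(9 - 12 + 3) = -6 + 10*0 = -6 + 0 = -6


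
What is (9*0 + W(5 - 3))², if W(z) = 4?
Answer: 16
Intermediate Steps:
(9*0 + W(5 - 3))² = (9*0 + 4)² = (0 + 4)² = 4² = 16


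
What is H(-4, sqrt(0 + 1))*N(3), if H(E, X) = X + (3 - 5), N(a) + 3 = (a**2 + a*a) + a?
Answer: -18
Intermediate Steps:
N(a) = -3 + a + 2*a**2 (N(a) = -3 + ((a**2 + a*a) + a) = -3 + ((a**2 + a**2) + a) = -3 + (2*a**2 + a) = -3 + (a + 2*a**2) = -3 + a + 2*a**2)
H(E, X) = -2 + X (H(E, X) = X - 2 = -2 + X)
H(-4, sqrt(0 + 1))*N(3) = (-2 + sqrt(0 + 1))*(-3 + 3 + 2*3**2) = (-2 + sqrt(1))*(-3 + 3 + 2*9) = (-2 + 1)*(-3 + 3 + 18) = -1*18 = -18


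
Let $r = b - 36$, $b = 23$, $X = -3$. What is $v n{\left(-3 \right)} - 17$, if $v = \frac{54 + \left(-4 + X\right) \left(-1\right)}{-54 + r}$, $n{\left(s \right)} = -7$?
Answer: $- \frac{712}{67} \approx -10.627$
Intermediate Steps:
$r = -13$ ($r = 23 - 36 = -13$)
$v = - \frac{61}{67}$ ($v = \frac{54 + \left(-4 - 3\right) \left(-1\right)}{-54 - 13} = \frac{54 - -7}{-67} = \left(54 + 7\right) \left(- \frac{1}{67}\right) = 61 \left(- \frac{1}{67}\right) = - \frac{61}{67} \approx -0.91045$)
$v n{\left(-3 \right)} - 17 = \left(- \frac{61}{67}\right) \left(-7\right) - 17 = \frac{427}{67} - 17 = - \frac{712}{67}$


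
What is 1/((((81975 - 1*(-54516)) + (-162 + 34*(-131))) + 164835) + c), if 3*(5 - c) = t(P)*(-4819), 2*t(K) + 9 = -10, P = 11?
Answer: 6/1688729 ≈ 3.5530e-6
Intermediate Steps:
t(K) = -19/2 (t(K) = -9/2 + (½)*(-10) = -9/2 - 5 = -19/2)
c = -91531/6 (c = 5 - (-19)*(-4819)/6 = 5 - ⅓*91561/2 = 5 - 91561/6 = -91531/6 ≈ -15255.)
1/((((81975 - 1*(-54516)) + (-162 + 34*(-131))) + 164835) + c) = 1/((((81975 - 1*(-54516)) + (-162 + 34*(-131))) + 164835) - 91531/6) = 1/((((81975 + 54516) + (-162 - 4454)) + 164835) - 91531/6) = 1/(((136491 - 4616) + 164835) - 91531/6) = 1/((131875 + 164835) - 91531/6) = 1/(296710 - 91531/6) = 1/(1688729/6) = 6/1688729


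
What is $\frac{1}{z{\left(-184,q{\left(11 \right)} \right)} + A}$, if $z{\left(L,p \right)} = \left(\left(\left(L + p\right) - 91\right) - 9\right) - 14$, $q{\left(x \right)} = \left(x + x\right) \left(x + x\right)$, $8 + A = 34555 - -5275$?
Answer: $\frac{1}{40008} \approx 2.4995 \cdot 10^{-5}$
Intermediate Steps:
$A = 39822$ ($A = -8 + \left(34555 - -5275\right) = -8 + \left(34555 + 5275\right) = -8 + 39830 = 39822$)
$q{\left(x \right)} = 4 x^{2}$ ($q{\left(x \right)} = 2 x 2 x = 4 x^{2}$)
$z{\left(L,p \right)} = -114 + L + p$ ($z{\left(L,p \right)} = \left(\left(-91 + L + p\right) - 9\right) - 14 = \left(-100 + L + p\right) - 14 = -114 + L + p$)
$\frac{1}{z{\left(-184,q{\left(11 \right)} \right)} + A} = \frac{1}{\left(-114 - 184 + 4 \cdot 11^{2}\right) + 39822} = \frac{1}{\left(-114 - 184 + 4 \cdot 121\right) + 39822} = \frac{1}{\left(-114 - 184 + 484\right) + 39822} = \frac{1}{186 + 39822} = \frac{1}{40008}$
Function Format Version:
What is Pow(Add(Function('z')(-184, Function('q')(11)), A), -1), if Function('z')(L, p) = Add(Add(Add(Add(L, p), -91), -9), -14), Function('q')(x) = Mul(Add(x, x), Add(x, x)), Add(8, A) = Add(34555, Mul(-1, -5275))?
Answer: Rational(1, 40008) ≈ 2.4995e-5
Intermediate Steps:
A = 39822 (A = Add(-8, Add(34555, Mul(-1, -5275))) = Add(-8, Add(34555, 5275)) = Add(-8, 39830) = 39822)
Function('q')(x) = Mul(4, Pow(x, 2)) (Function('q')(x) = Mul(Mul(2, x), Mul(2, x)) = Mul(4, Pow(x, 2)))
Function('z')(L, p) = Add(-114, L, p) (Function('z')(L, p) = Add(Add(Add(-91, L, p), -9), -14) = Add(Add(-100, L, p), -14) = Add(-114, L, p))
Pow(Add(Function('z')(-184, Function('q')(11)), A), -1) = Pow(Add(Add(-114, -184, Mul(4, Pow(11, 2))), 39822), -1) = Pow(Add(Add(-114, -184, Mul(4, 121)), 39822), -1) = Pow(Add(Add(-114, -184, 484), 39822), -1) = Pow(Add(186, 39822), -1) = Pow(40008, -1) = Rational(1, 40008)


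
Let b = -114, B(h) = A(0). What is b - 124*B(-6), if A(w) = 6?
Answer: -858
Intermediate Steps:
B(h) = 6
b - 124*B(-6) = -114 - 124*6 = -114 - 744 = -858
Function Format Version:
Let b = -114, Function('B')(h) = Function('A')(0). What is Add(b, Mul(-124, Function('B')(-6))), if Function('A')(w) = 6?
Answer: -858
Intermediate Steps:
Function('B')(h) = 6
Add(b, Mul(-124, Function('B')(-6))) = Add(-114, Mul(-124, 6)) = Add(-114, -744) = -858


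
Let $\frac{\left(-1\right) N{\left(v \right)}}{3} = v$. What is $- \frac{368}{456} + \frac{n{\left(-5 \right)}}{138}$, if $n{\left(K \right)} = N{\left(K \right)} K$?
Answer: $- \frac{3541}{2622} \approx -1.3505$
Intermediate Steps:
$N{\left(v \right)} = - 3 v$
$n{\left(K \right)} = - 3 K^{2}$ ($n{\left(K \right)} = - 3 K K = - 3 K^{2}$)
$- \frac{368}{456} + \frac{n{\left(-5 \right)}}{138} = - \frac{368}{456} + \frac{\left(-3\right) \left(-5\right)^{2}}{138} = \left(-368\right) \frac{1}{456} + \left(-3\right) 25 \cdot \frac{1}{138} = - \frac{46}{57} - \frac{25}{46} = - \frac{3541}{2622}$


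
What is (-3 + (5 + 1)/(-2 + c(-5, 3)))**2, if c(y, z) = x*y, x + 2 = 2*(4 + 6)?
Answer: 19881/2116 ≈ 9.3956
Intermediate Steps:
x = 18 (x = -2 + 2*(4 + 6) = -2 + 2*10 = -2 + 20 = 18)
c(y, z) = 18*y
(-3 + (5 + 1)/(-2 + c(-5, 3)))**2 = (-3 + (5 + 1)/(-2 + 18*(-5)))**2 = (-3 + 6/(-2 - 90))**2 = (-3 + 6/(-92))**2 = (-3 + 6*(-1/92))**2 = (-3 - 3/46)**2 = (-141/46)**2 = 19881/2116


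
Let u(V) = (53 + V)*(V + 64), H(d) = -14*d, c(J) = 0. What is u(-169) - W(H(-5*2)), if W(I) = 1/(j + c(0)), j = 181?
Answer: 2204579/181 ≈ 12180.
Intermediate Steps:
u(V) = (53 + V)*(64 + V)
W(I) = 1/181 (W(I) = 1/(181 + 0) = 1/181)
u(-169) - W(H(-5*2)) = (3392 + (-169)² + 117*(-169)) - 1*1/181 = (3392 + 28561 - 19773) - 1/181 = 12180 - 1/181 = 2204579/181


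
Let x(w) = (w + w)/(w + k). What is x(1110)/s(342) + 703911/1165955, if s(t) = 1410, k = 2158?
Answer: 54102097313/89543012090 ≈ 0.60420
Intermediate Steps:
x(w) = 2*w/(2158 + w) (x(w) = (w + w)/(w + 2158) = (2*w)/(2158 + w) = 2*w/(2158 + w))
x(1110)/s(342) + 703911/1165955 = (2*1110/(2158 + 1110))/1410 + 703911/1165955 = (2*1110/3268)*(1/1410) + 703911*(1/1165955) = (2*1110*(1/3268))*(1/1410) + 703911/1165955 = (555/817)*(1/1410) + 703911/1165955 = 37/76798 + 703911/1165955 = 54102097313/89543012090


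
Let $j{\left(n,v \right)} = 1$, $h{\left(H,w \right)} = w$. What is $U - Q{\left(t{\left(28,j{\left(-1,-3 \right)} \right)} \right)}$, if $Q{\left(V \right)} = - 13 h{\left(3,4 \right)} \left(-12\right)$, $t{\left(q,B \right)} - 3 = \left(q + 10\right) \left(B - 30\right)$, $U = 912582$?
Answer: $911958$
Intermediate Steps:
$t{\left(q,B \right)} = 3 + \left(-30 + B\right) \left(10 + q\right)$ ($t{\left(q,B \right)} = 3 + \left(q + 10\right) \left(B - 30\right) = 3 + \left(10 + q\right) \left(-30 + B\right) = 3 + \left(-30 + B\right) \left(10 + q\right)$)
$Q{\left(V \right)} = 624$ ($Q{\left(V \right)} = \left(-13\right) 4 \left(-12\right) = \left(-52\right) \left(-12\right) = 624$)
$U - Q{\left(t{\left(28,j{\left(-1,-3 \right)} \right)} \right)} = 912582 - 624 = 911958$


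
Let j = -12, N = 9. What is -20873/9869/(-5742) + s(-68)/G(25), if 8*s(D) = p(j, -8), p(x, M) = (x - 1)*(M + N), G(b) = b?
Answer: -366253387/5666779800 ≈ -0.064632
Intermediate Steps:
p(x, M) = (-1 + x)*(9 + M) (p(x, M) = (x - 1)*(M + 9) = (-1 + x)*(9 + M))
s(D) = -13/8 (s(D) = (-9 - 1*(-8) + 9*(-12) - 8*(-12))/8 = (-9 + 8 - 108 + 96)/8 = (1/8)*(-13) = -13/8)
-20873/9869/(-5742) + s(-68)/G(25) = -20873/9869/(-5742) - 13/8/25 = -20873*1/9869*(-1/5742) - 13/8*1/25 = -20873/9869*(-1/5742) - 13/200 = 20873/56667798 - 13/200 = -366253387/5666779800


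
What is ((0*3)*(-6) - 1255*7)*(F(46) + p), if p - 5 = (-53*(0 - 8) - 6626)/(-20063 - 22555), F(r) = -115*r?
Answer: 989322458740/21309 ≈ 4.6427e+7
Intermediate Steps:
p = 109646/21309 (p = 5 + (-53*(0 - 8) - 6626)/(-20063 - 22555) = 5 + (-53*(-8) - 6626)/(-42618) = 5 + (424 - 6626)*(-1/42618) = 5 - 6202*(-1/42618) = 5 + 3101/21309 = 109646/21309 ≈ 5.1455)
((0*3)*(-6) - 1255*7)*(F(46) + p) = ((0*3)*(-6) - 1255*7)*(-115*46 + 109646/21309) = (0*(-6) - 8785)*(-5290 + 109646/21309) = (0 - 8785)*(-112614964/21309) = -8785*(-112614964/21309) = 989322458740/21309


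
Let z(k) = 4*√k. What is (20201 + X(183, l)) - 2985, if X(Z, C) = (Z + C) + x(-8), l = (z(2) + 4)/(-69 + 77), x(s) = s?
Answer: 34783/2 + √2/2 ≈ 17392.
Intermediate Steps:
l = ½ + √2/2 (l = (4*√2 + 4)/(-69 + 77) = (4 + 4*√2)/8 = (4 + 4*√2)*(⅛) = ½ + √2/2 ≈ 1.2071)
X(Z, C) = -8 + C + Z (X(Z, C) = (Z + C) - 8 = (C + Z) - 8 = -8 + C + Z)
(20201 + X(183, l)) - 2985 = (20201 + (-8 + (½ + √2/2) + 183)) - 2985 = (20201 + (351/2 + √2/2)) - 2985 = (40753/2 + √2/2) - 2985 = 34783/2 + √2/2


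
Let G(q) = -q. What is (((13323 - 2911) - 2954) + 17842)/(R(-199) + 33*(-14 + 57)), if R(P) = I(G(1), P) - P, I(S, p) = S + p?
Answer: 12650/709 ≈ 17.842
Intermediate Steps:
R(P) = -1 (R(P) = (-1*1 + P) - P = (-1 + P) - P = -1)
(((13323 - 2911) - 2954) + 17842)/(R(-199) + 33*(-14 + 57)) = (((13323 - 2911) - 2954) + 17842)/(-1 + 33*(-14 + 57)) = ((10412 - 2954) + 17842)/(-1 + 33*43) = (7458 + 17842)/(-1 + 1419) = 25300/1418 = 25300*(1/1418) = 12650/709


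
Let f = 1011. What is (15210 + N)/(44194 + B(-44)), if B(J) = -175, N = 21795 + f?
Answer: 4224/4891 ≈ 0.86363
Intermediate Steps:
N = 22806 (N = 21795 + 1011 = 22806)
(15210 + N)/(44194 + B(-44)) = (15210 + 22806)/(44194 - 175) = 38016/44019 = 38016*(1/44019) = 4224/4891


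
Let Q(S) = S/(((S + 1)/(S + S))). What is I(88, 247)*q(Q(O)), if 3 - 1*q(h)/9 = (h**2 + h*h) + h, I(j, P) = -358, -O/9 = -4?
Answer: 43589551950/1369 ≈ 3.1840e+7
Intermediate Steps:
O = 36 (O = -9*(-4) = 36)
Q(S) = 2*S**2/(1 + S) (Q(S) = S/(((1 + S)/((2*S)))) = S/(((1 + S)*(1/(2*S)))) = S/(((1 + S)/(2*S))) = S*(2*S/(1 + S)) = 2*S**2/(1 + S))
q(h) = 27 - 18*h**2 - 9*h (q(h) = 27 - 9*((h**2 + h*h) + h) = 27 - 9*((h**2 + h**2) + h) = 27 - 9*(2*h**2 + h) = 27 - 9*(h + 2*h**2) = 27 + (-18*h**2 - 9*h) = 27 - 18*h**2 - 9*h)
I(88, 247)*q(Q(O)) = -358*(27 - 18*6718464/(1 + 36)**2 - 18*36**2/(1 + 36)) = -358*(27 - 18*(2*1296/37)**2 - 18*1296/37) = -358*(27 - 18*(2*1296*(1/37))**2 - 18*1296/37) = -358*(27 - 18*(2592/37)**2 - 9*2592/37) = -358*(27 - 18*6718464/1369 - 23328/37) = -358*(27 - 120932352/1369 - 23328/37) = -358*(-121758525/1369) = 43589551950/1369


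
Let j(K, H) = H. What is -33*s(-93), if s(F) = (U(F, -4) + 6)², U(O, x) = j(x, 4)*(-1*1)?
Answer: -132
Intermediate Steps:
U(O, x) = -4 (U(O, x) = 4*(-1*1) = 4*(-1) = -4)
s(F) = 4 (s(F) = (-4 + 6)² = 2² = 4)
-33*s(-93) = -33*4 = -132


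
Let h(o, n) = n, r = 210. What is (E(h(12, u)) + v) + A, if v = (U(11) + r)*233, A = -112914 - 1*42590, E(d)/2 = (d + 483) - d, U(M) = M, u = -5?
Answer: -103045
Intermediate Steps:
E(d) = 966 (E(d) = 2*((d + 483) - d) = 2*((483 + d) - d) = 2*483 = 966)
A = -155504 (A = -112914 - 42590 = -155504)
v = 51493 (v = (11 + 210)*233 = 221*233 = 51493)
(E(h(12, u)) + v) + A = (966 + 51493) - 155504 = 52459 - 155504 = -103045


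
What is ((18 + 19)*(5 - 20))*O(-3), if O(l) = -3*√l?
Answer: 1665*I*√3 ≈ 2883.9*I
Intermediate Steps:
((18 + 19)*(5 - 20))*O(-3) = ((18 + 19)*(5 - 20))*(-3*I*√3) = (37*(-15))*(-3*I*√3) = -(-1665)*I*√3 = 1665*I*√3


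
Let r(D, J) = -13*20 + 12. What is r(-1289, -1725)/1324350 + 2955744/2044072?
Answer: 244620789784/169191672075 ≈ 1.4458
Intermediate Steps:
r(D, J) = -248 (r(D, J) = -260 + 12 = -248)
r(-1289, -1725)/1324350 + 2955744/2044072 = -248/1324350 + 2955744/2044072 = -248*1/1324350 + 2955744*(1/2044072) = -124/662175 + 369468/255509 = 244620789784/169191672075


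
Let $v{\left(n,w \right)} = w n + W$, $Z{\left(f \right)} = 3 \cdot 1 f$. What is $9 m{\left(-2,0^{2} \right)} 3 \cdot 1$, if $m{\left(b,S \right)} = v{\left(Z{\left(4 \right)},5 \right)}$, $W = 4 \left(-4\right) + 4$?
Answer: $1296$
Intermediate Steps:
$Z{\left(f \right)} = 3 f$
$W = -12$ ($W = -16 + 4 = -12$)
$v{\left(n,w \right)} = -12 + n w$ ($v{\left(n,w \right)} = w n - 12 = n w - 12 = -12 + n w$)
$m{\left(b,S \right)} = 48$ ($m{\left(b,S \right)} = -12 + 3 \cdot 4 \cdot 5 = -12 + 12 \cdot 5 = -12 + 60 = 48$)
$9 m{\left(-2,0^{2} \right)} 3 \cdot 1 = 9 \cdot 48 \cdot 3 \cdot 1 = 432 \cdot 3 = 1296$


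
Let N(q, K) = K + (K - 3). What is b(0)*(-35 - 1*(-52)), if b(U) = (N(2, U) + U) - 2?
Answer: -85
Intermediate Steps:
N(q, K) = -3 + 2*K (N(q, K) = K + (-3 + K) = -3 + 2*K)
b(U) = -5 + 3*U (b(U) = ((-3 + 2*U) + U) - 2 = (-3 + 3*U) - 2 = -5 + 3*U)
b(0)*(-35 - 1*(-52)) = (-5 + 3*0)*(-35 - 1*(-52)) = (-5 + 0)*(-35 + 52) = -5*17 = -85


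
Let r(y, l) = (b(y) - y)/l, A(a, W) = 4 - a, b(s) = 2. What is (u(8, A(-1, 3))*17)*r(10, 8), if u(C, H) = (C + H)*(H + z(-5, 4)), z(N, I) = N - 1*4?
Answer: 884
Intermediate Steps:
z(N, I) = -4 + N (z(N, I) = N - 4 = -4 + N)
u(C, H) = (-9 + H)*(C + H) (u(C, H) = (C + H)*(H + (-4 - 5)) = (C + H)*(H - 9) = (C + H)*(-9 + H) = (-9 + H)*(C + H))
r(y, l) = (2 - y)/l
(u(8, A(-1, 3))*17)*r(10, 8) = (((4 - 1*(-1))² - 9*8 - 9*(4 - 1*(-1)) + 8*(4 - 1*(-1)))*17)*((2 - 1*10)/8) = (((4 + 1)² - 72 - 9*(4 + 1) + 8*(4 + 1))*17)*((2 - 10)/8) = ((5² - 72 - 9*5 + 8*5)*17)*((⅛)*(-8)) = ((25 - 72 - 45 + 40)*17)*(-1) = -52*17*(-1) = -884*(-1) = 884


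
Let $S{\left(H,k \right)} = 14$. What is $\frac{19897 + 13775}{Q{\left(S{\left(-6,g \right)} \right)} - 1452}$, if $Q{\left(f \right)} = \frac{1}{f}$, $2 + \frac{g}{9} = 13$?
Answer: $- \frac{471408}{20327} \approx -23.191$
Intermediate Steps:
$g = 99$ ($g = -18 + 9 \cdot 13 = -18 + 117 = 99$)
$\frac{19897 + 13775}{Q{\left(S{\left(-6,g \right)} \right)} - 1452} = \frac{19897 + 13775}{\frac{1}{14} - 1452} = \frac{33672}{\frac{1}{14} - 1452} = \frac{33672}{- \frac{20327}{14}} = 33672 \left(- \frac{14}{20327}\right) = - \frac{471408}{20327}$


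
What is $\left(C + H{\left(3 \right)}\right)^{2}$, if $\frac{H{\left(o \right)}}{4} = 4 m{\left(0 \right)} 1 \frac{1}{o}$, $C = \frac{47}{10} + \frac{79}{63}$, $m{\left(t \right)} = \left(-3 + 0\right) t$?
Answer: $\frac{14070001}{396900} \approx 35.45$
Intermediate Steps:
$m{\left(t \right)} = - 3 t$
$C = \frac{3751}{630}$ ($C = 47 \cdot \frac{1}{10} + 79 \cdot \frac{1}{63} = \frac{47}{10} + \frac{79}{63} = \frac{3751}{630} \approx 5.954$)
$H{\left(o \right)} = 0$ ($H{\left(o \right)} = 4 \cdot 4 \left(\left(-3\right) 0\right) 1 \frac{1}{o} = 4 \frac{4 \cdot 0}{o} = 4 \frac{0}{o} = 4 \cdot 0 = 0$)
$\left(C + H{\left(3 \right)}\right)^{2} = \left(\frac{3751}{630} + 0\right)^{2} = \left(\frac{3751}{630}\right)^{2} = \frac{14070001}{396900}$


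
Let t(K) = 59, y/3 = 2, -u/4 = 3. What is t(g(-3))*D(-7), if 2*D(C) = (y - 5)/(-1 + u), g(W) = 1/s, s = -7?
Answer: -59/26 ≈ -2.2692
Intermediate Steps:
u = -12 (u = -4*3 = -12)
y = 6 (y = 3*2 = 6)
g(W) = -⅐ (g(W) = 1/(-7) = -⅐)
D(C) = -1/26 (D(C) = ((6 - 5)/(-1 - 12))/2 = (1/(-13))/2 = (1*(-1/13))/2 = (½)*(-1/13) = -1/26)
t(g(-3))*D(-7) = 59*(-1/26) = -59/26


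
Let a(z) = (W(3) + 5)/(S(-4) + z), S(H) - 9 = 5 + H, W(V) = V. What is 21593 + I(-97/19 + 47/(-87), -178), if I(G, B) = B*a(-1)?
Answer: 192913/9 ≈ 21435.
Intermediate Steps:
S(H) = 14 + H (S(H) = 9 + (5 + H) = 14 + H)
a(z) = 8/(10 + z) (a(z) = (3 + 5)/((14 - 4) + z) = 8/(10 + z))
I(G, B) = 8*B/9 (I(G, B) = B*(8/(10 - 1)) = B*(8/9) = 8*B/9)
21593 + I(-97/19 + 47/(-87), -178) = 21593 + (8/9)*(-178) = 21593 - 1424/9 = 192913/9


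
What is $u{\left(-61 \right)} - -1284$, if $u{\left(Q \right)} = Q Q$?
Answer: $5005$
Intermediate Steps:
$u{\left(Q \right)} = Q^{2}$
$u{\left(-61 \right)} - -1284 = \left(-61\right)^{2} - -1284 = 3721 + 1284 = 5005$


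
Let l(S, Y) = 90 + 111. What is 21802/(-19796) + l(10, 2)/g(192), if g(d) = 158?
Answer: 66785/390971 ≈ 0.17082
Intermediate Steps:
l(S, Y) = 201
21802/(-19796) + l(10, 2)/g(192) = 21802/(-19796) + 201/158 = 21802*(-1/19796) + 201*(1/158) = -10901/9898 + 201/158 = 66785/390971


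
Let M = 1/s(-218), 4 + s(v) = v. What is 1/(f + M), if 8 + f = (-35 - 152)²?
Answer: 222/7761341 ≈ 2.8603e-5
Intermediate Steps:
f = 34961 (f = -8 + (-35 - 152)² = -8 + (-187)² = -8 + 34969 = 34961)
s(v) = -4 + v
M = -1/222 (M = 1/(-4 - 218) = 1/(-222) = -1/222 ≈ -0.0045045)
1/(f + M) = 1/(34961 - 1/222) = 1/(7761341/222) = 222/7761341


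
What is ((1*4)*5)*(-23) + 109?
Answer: -351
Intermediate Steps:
((1*4)*5)*(-23) + 109 = (4*5)*(-23) + 109 = 20*(-23) + 109 = -460 + 109 = -351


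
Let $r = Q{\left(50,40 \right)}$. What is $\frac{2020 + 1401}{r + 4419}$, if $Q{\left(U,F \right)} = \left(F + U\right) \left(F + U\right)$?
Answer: $\frac{3421}{12519} \approx 0.27326$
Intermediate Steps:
$Q{\left(U,F \right)} = \left(F + U\right)^{2}$
$r = 8100$ ($r = \left(40 + 50\right)^{2} = 90^{2} = 8100$)
$\frac{2020 + 1401}{r + 4419} = \frac{2020 + 1401}{8100 + 4419} = \frac{3421}{12519}$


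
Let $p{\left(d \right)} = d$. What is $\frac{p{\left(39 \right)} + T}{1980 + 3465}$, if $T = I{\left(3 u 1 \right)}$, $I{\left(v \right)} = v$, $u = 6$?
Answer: $\frac{19}{1815} \approx 0.010468$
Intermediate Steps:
$T = 18$ ($T = 3 \cdot 6 \cdot 1 = 18 \cdot 1 = 18$)
$\frac{p{\left(39 \right)} + T}{1980 + 3465} = \frac{39 + 18}{1980 + 3465} = \frac{57}{5445} = 57 \cdot \frac{1}{5445} = \frac{19}{1815}$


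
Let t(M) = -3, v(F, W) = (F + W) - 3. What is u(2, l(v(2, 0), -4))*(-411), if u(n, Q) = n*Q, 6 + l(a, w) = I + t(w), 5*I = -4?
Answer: 40278/5 ≈ 8055.6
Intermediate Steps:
v(F, W) = -3 + F + W
I = -⅘ (I = (⅕)*(-4) = -⅘ ≈ -0.80000)
l(a, w) = -49/5 (l(a, w) = -6 + (-⅘ - 3) = -6 - 19/5 = -49/5)
u(n, Q) = Q*n
u(2, l(v(2, 0), -4))*(-411) = -49/5*2*(-411) = -98/5*(-411) = 40278/5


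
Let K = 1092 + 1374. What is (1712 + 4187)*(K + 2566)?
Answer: 29683768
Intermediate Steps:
K = 2466
(1712 + 4187)*(K + 2566) = (1712 + 4187)*(2466 + 2566) = 5899*5032 = 29683768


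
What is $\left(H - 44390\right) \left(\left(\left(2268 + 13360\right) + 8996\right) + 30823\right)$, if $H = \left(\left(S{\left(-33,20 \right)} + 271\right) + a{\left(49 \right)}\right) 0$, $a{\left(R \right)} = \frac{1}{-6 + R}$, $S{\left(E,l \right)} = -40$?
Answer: $-2461292330$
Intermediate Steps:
$H = 0$ ($H = \left(\left(-40 + 271\right) + \frac{1}{-6 + 49}\right) 0 = \left(231 + \frac{1}{43}\right) 0 = \frac{9934}{43} \cdot 0 = 0$)
$\left(H - 44390\right) \left(\left(\left(2268 + 13360\right) + 8996\right) + 30823\right) = \left(0 - 44390\right) \left(\left(\left(2268 + 13360\right) + 8996\right) + 30823\right) = - 44390 \left(\left(15628 + 8996\right) + 30823\right) = - 44390 \left(24624 + 30823\right) = \left(-44390\right) 55447 = -2461292330$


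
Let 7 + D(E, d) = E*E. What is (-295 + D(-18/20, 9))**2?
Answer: 907154161/10000 ≈ 90715.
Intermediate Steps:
D(E, d) = -7 + E**2 (D(E, d) = -7 + E*E = -7 + E**2)
(-295 + D(-18/20, 9))**2 = (-295 + (-7 + (-18/20)**2))**2 = (-295 + (-7 + (-18*1/20)**2))**2 = (-295 + (-7 + (-9/10)**2))**2 = (-295 + (-7 + 81/100))**2 = (-295 - 619/100)**2 = (-30119/100)**2 = 907154161/10000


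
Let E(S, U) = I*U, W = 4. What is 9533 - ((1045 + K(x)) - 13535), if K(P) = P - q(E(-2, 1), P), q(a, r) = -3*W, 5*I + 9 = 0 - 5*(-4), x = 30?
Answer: 21981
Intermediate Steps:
I = 11/5 (I = -9/5 + (0 - 5*(-4))/5 = -9/5 + (0 + 20)/5 = -9/5 + (⅕)*20 = -9/5 + 4 = 11/5 ≈ 2.2000)
E(S, U) = 11*U/5
q(a, r) = -12 (q(a, r) = -3*4 = -12)
K(P) = 12 + P (K(P) = P - 1*(-12) = P + 12 = 12 + P)
9533 - ((1045 + K(x)) - 13535) = 9533 - ((1045 + (12 + 30)) - 13535) = 9533 - ((1045 + 42) - 13535) = 9533 - (1087 - 13535) = 9533 - 1*(-12448) = 9533 + 12448 = 21981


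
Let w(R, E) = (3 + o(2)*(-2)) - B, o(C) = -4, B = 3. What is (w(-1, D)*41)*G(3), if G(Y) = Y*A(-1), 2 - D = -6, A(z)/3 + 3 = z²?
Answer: -5904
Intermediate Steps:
A(z) = -9 + 3*z²
D = 8 (D = 2 - 1*(-6) = 2 + 6 = 8)
w(R, E) = 8 (w(R, E) = (3 - 4*(-2)) - 1*3 = (3 + 8) - 3 = 11 - 3 = 8)
G(Y) = -6*Y (G(Y) = Y*(-9 + 3*(-1)²) = Y*(-9 + 3*1) = Y*(-9 + 3) = Y*(-6) = -6*Y)
(w(-1, D)*41)*G(3) = (8*41)*(-6*3) = 328*(-18) = -5904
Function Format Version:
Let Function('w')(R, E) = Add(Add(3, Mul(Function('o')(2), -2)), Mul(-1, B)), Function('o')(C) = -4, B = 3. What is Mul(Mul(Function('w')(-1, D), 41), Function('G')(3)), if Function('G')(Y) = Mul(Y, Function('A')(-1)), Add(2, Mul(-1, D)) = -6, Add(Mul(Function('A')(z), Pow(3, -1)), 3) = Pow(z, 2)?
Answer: -5904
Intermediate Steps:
Function('A')(z) = Add(-9, Mul(3, Pow(z, 2)))
D = 8 (D = Add(2, Mul(-1, -6)) = Add(2, 6) = 8)
Function('w')(R, E) = 8 (Function('w')(R, E) = Add(Add(3, Mul(-4, -2)), Mul(-1, 3)) = Add(Add(3, 8), -3) = Add(11, -3) = 8)
Function('G')(Y) = Mul(-6, Y) (Function('G')(Y) = Mul(Y, Add(-9, Mul(3, Pow(-1, 2)))) = Mul(Y, Add(-9, Mul(3, 1))) = Mul(Y, Add(-9, 3)) = Mul(Y, -6) = Mul(-6, Y))
Mul(Mul(Function('w')(-1, D), 41), Function('G')(3)) = Mul(Mul(8, 41), Mul(-6, 3)) = Mul(328, -18) = -5904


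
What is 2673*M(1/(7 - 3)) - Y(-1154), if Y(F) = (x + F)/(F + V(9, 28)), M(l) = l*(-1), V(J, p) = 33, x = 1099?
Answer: -2996653/4484 ≈ -668.30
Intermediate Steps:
M(l) = -l
Y(F) = (1099 + F)/(33 + F) (Y(F) = (1099 + F)/(F + 33) = (1099 + F)/(33 + F))
2673*M(1/(7 - 3)) - Y(-1154) = 2673*(-1/(7 - 3)) - (1099 - 1154)/(33 - 1154) = 2673*(-1/4) - (-55)/(-1121) = 2673*(-1*¼) - (-1)*(-55)/1121 = 2673*(-¼) - 1*55/1121 = -2673/4 - 55/1121 = -2996653/4484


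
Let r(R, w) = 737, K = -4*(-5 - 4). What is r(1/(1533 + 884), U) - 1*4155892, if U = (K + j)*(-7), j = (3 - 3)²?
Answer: -4155155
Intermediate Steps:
j = 0 (j = 0² = 0)
K = 36 (K = -4*(-9) = 36)
U = -252 (U = (36 + 0)*(-7) = 36*(-7) = -252)
r(1/(1533 + 884), U) - 1*4155892 = 737 - 1*4155892 = 737 - 4155892 = -4155155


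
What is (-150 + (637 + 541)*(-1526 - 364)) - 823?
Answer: -2227393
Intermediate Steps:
(-150 + (637 + 541)*(-1526 - 364)) - 823 = (-150 + 1178*(-1890)) - 823 = (-150 - 2226420) - 823 = -2226570 - 823 = -2227393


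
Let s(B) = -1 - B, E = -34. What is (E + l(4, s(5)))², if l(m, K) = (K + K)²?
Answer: 12100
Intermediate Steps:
l(m, K) = 4*K² (l(m, K) = (2*K)² = 4*K²)
(E + l(4, s(5)))² = (-34 + 4*(-1 - 1*5)²)² = (-34 + 4*(-1 - 5)²)² = (-34 + 4*(-6)²)² = (-34 + 4*36)² = (-34 + 144)² = 110² = 12100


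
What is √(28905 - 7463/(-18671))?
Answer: √10076602737778/18671 ≈ 170.02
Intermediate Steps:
√(28905 - 7463/(-18671)) = √(28905 - 7463*(-1/18671)) = √(28905 + 7463/18671) = √(539692718/18671) = √10076602737778/18671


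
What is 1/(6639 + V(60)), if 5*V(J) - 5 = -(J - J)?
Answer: 1/6640 ≈ 0.00015060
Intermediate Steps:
V(J) = 1 (V(J) = 1 + (-(J - J))/5 = 1 + (-1*0)/5 = 1 + (1/5)*0 = 1 + 0 = 1)
1/(6639 + V(60)) = 1/(6639 + 1) = 1/6640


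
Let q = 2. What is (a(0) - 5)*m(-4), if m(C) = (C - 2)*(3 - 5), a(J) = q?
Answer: -36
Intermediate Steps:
a(J) = 2
m(C) = 4 - 2*C (m(C) = (-2 + C)*(-2) = 4 - 2*C)
(a(0) - 5)*m(-4) = (2 - 5)*(4 - 2*(-4)) = -3*(4 + 8) = -3*12 = -36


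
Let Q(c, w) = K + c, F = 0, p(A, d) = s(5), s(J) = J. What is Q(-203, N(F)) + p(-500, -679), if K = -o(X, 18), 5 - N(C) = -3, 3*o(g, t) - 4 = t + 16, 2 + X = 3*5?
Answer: -632/3 ≈ -210.67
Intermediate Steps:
X = 13 (X = -2 + 3*5 = -2 + 15 = 13)
o(g, t) = 20/3 + t/3 (o(g, t) = 4/3 + (t + 16)/3 = 4/3 + (16 + t)/3 = 4/3 + (16/3 + t/3) = 20/3 + t/3)
p(A, d) = 5
N(C) = 8 (N(C) = 5 - 1*(-3) = 5 + 3 = 8)
K = -38/3 (K = -(20/3 + (⅓)*18) = -(20/3 + 6) = -1*38/3 = -38/3 ≈ -12.667)
Q(c, w) = -38/3 + c
Q(-203, N(F)) + p(-500, -679) = (-38/3 - 203) + 5 = -647/3 + 5 = -632/3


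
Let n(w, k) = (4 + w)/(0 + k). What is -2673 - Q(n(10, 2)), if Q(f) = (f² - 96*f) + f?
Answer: -2057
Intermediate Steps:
n(w, k) = (4 + w)/k
Q(f) = f² - 95*f
-2673 - Q(n(10, 2)) = -2673 - (4 + 10)/2*(-95 + (4 + 10)/2) = -2673 - (½)*14*(-95 + (½)*14) = -2673 - 7*(-95 + 7) = -2673 - 7*(-88) = -2673 - 1*(-616) = -2673 + 616 = -2057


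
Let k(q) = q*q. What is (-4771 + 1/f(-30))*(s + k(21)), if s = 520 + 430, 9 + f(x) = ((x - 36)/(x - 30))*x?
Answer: -278732753/42 ≈ -6.6365e+6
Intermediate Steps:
k(q) = q**2
f(x) = -9 + x*(-36 + x)/(-30 + x) (f(x) = -9 + ((x - 36)/(x - 30))*x = -9 + ((-36 + x)/(-30 + x))*x = -9 + x*(-36 + x)/(-30 + x))
s = 950
(-4771 + 1/f(-30))*(s + k(21)) = (-4771 + 1/((270 + (-30)**2 - 45*(-30))/(-30 - 30)))*(950 + 21**2) = (-4771 + 1/((270 + 900 + 1350)/(-60)))*(950 + 441) = (-4771 + 1/(-1/60*2520))*1391 = (-4771 + 1/(-42))*1391 = (-4771 - 1/42)*1391 = -200383/42*1391 = -278732753/42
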